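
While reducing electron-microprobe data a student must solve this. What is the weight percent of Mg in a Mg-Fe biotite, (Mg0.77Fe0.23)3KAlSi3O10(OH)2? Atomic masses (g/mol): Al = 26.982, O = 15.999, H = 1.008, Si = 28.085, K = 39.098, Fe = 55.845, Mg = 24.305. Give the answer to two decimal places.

12.79 weight percent

Formula mass = 2.31*24.305 + 0.69*55.845 + 1*39.098 + 1*26.982 + 3*28.085 + 12*15.999 + 2*1.008 = 439.017 g/mol, of which 56.145 g is Mg.
So Mg makes up 56.145/439.017 = 0.1279 of the mass, i.e. 12.79%.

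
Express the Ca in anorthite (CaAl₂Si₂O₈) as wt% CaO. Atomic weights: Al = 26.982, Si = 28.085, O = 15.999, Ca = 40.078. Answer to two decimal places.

20.16 wt%

Formula mass = 278.204 g/mol.
1 Ca → 1.0000 mol CaO per formula unit; M(CaO) = 56.077, so CaO mass = 56.077 g.
56.077/278.204 × 100 = 20.16 wt%.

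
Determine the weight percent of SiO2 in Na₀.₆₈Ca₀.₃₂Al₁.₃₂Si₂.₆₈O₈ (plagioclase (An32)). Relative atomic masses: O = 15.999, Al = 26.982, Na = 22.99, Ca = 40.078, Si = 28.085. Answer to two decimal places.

M(Na₀.₆₈Ca₀.₃₂Al₁.₃₂Si₂.₆₈O₈) = 267.334 g/mol; M(SiO2) = 60.083 g/mol.
Moles SiO2 per formula unit = 2.68 Si ÷ 1 = 2.6800.
SiO2 fraction = (2.6800 × 60.083) / 267.334 = 161.022/267.334 = 0.6023.

60.23 wt%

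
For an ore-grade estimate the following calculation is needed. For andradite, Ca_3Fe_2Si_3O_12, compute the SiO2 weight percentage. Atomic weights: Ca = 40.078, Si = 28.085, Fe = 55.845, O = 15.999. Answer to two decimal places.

35.47 wt%

Formula mass = 508.167 g/mol.
3 Si → 3.0000 mol SiO2 per formula unit; M(SiO2) = 60.083, so SiO2 mass = 180.249 g.
180.249/508.167 × 100 = 35.47 wt%.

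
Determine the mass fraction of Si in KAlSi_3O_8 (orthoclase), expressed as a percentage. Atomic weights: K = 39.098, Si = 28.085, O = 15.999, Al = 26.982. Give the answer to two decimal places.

Molar mass of KAlSi_3O_8: 1*39.098 + 1*26.982 + 3*28.085 + 8*15.999 = 278.327 g/mol.
Mass of Si per formula unit: 3 × 28.085 = 84.255 g.
Weight fraction Si = 84.255 / 278.327 = 0.3027.

30.27 mass %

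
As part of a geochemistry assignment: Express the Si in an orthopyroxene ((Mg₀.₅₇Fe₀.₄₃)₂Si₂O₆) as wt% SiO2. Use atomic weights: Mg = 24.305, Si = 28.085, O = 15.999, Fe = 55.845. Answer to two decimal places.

M((Mg₀.₅₇Fe₀.₄₃)₂Si₂O₆) = 227.898 g/mol; M(SiO2) = 60.083 g/mol.
Moles SiO2 per formula unit = 2 Si ÷ 1 = 2.0000.
SiO2 fraction = (2.0000 × 60.083) / 227.898 = 120.166/227.898 = 0.5273.

52.73 wt%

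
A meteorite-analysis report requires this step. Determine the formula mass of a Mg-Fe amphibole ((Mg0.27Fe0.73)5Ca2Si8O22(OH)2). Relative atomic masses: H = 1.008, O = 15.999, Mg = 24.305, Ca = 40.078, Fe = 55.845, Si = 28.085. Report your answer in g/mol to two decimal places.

M = 1.35(24.305) + 3.65(55.845) + 2(40.078) + 8(28.085) + 24(15.999) + 2(1.008)

927.47 g/mol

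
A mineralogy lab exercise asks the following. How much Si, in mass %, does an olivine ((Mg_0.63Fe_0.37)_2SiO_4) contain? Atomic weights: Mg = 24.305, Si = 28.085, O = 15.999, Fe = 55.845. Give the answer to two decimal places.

M((Mg_0.63Fe_0.37)_2SiO_4) = 164.031 g/mol.
Si contributes 1 × 28.085 = 28.085 g per mole.
28.085/164.031 = 0.1712 → 17.12%.

17.12 mass %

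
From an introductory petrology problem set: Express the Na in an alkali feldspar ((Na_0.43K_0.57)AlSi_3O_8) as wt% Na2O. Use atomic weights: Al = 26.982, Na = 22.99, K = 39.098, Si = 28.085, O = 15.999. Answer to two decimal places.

Molar mass of (Na_0.43K_0.57)AlSi_3O_8 = 0.43*22.99 + 0.57*39.098 + 1*26.982 + 3*28.085 + 8*15.999 = 271.401 g/mol.
Each formula unit contains 0.43 Na, equivalent to 0.43/2 = 0.2150 mol Na2O.
M(Na2O) = 2×22.99 + 1×15.999 = 61.979 g/mol.
Mass of Na2O per formula unit = 0.2150 × 61.979 = 13.325 g.
Na2O wt% = 13.325 / 271.401 × 100 = 4.91%.

4.91 wt%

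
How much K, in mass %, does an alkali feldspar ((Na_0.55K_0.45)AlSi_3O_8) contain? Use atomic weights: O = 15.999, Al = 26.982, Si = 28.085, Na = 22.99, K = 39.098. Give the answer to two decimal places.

M((Na_0.55K_0.45)AlSi_3O_8) = 269.468 g/mol.
K contributes 0.45 × 39.098 = 17.594 g per mole.
17.594/269.468 = 0.0653 → 6.53%.

6.53 mass %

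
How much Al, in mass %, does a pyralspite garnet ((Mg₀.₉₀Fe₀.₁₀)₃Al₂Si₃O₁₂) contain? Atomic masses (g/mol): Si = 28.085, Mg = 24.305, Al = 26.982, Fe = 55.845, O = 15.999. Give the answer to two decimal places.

M((Mg₀.₉₀Fe₀.₁₀)₃Al₂Si₃O₁₂) = 412.584 g/mol.
Al contributes 2 × 26.982 = 53.964 g per mole.
53.964/412.584 = 0.1308 → 13.08%.

13.08 mass %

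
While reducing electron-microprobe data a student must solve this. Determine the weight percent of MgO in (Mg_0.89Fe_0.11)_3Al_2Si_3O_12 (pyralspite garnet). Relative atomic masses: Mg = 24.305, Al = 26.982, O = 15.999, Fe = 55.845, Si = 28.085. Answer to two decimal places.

M((Mg_0.89Fe_0.11)_3Al_2Si_3O_12) = 413.530 g/mol; M(MgO) = 40.304 g/mol.
Moles MgO per formula unit = 2.67 Mg ÷ 1 = 2.6700.
MgO fraction = (2.6700 × 40.304) / 413.530 = 107.612/413.530 = 0.2602.

26.02 wt%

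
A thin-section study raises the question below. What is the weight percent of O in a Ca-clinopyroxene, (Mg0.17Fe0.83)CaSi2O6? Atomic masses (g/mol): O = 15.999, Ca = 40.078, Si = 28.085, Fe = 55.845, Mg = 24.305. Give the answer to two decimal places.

39.55 weight percent

Molar mass of (Mg0.17Fe0.83)CaSi2O6: 0.17×24.305 + 0.83×55.845 + 1×40.078 + 2×28.085 + 6×15.999 = 242.725 g/mol.
Mass of O per formula unit: 6 × 15.999 = 95.994 g.
Weight fraction O = 95.994 / 242.725 = 0.3955.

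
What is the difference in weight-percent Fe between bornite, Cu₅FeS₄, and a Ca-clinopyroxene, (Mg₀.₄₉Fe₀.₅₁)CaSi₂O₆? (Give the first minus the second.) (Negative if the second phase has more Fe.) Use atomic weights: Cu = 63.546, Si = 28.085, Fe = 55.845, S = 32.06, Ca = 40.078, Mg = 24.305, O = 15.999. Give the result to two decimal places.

-1.11 percentage points

M(Cu₅FeS₄) = 501.815 g/mol, so wt% Fe = 55.845/501.815 × 100 = 11.13%.
M((Mg₀.₄₉Fe₀.₅₁)CaSi₂O₆) = 232.632 g/mol, so wt% Fe = 28.481/232.632 × 100 = 12.24%.
11.13 − 12.24 = -1.11 pp.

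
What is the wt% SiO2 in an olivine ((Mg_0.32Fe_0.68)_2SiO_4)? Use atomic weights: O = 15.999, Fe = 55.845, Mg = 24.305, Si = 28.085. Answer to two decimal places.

Molar mass of (Mg_0.32Fe_0.68)_2SiO_4 = 0.64·24.305 + 1.36·55.845 + 1·28.085 + 4·15.999 = 183.585 g/mol.
Each formula unit contains 1 Si, equivalent to 1/1 = 1.0000 mol SiO2.
M(SiO2) = 1×28.085 + 2×15.999 = 60.083 g/mol.
Mass of SiO2 per formula unit = 1.0000 × 60.083 = 60.083 g.
SiO2 wt% = 60.083 / 183.585 × 100 = 32.73%.

32.73 wt%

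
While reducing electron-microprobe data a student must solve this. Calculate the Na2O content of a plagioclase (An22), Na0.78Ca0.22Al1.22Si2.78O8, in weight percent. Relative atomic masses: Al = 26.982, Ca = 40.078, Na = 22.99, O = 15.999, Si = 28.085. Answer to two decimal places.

Molar mass of Na0.78Ca0.22Al1.22Si2.78O8 = 0.78·22.99 + 0.22·40.078 + 1.22·26.982 + 2.78·28.085 + 8·15.999 = 265.736 g/mol.
Each formula unit contains 0.78 Na, equivalent to 0.78/2 = 0.3900 mol Na2O.
M(Na2O) = 2×22.99 + 1×15.999 = 61.979 g/mol.
Mass of Na2O per formula unit = 0.3900 × 61.979 = 24.172 g.
Na2O wt% = 24.172 / 265.736 × 100 = 9.10%.

9.10 wt%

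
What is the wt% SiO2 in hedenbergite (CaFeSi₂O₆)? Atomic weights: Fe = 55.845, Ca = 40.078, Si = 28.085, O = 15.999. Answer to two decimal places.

48.44 wt%

M(CaFeSi₂O₆) = 248.087 g/mol; M(SiO2) = 60.083 g/mol.
Moles SiO2 per formula unit = 2 Si ÷ 1 = 2.0000.
SiO2 fraction = (2.0000 × 60.083) / 248.087 = 120.166/248.087 = 0.4844.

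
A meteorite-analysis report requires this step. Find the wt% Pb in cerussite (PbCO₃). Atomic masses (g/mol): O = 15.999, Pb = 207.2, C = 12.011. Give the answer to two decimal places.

77.54 mass %

Molar mass of PbCO₃: 1·207.2 + 1·12.011 + 3·15.999 = 267.208 g/mol.
Mass of Pb per formula unit: 1 × 207.2 = 207.200 g.
Weight fraction Pb = 207.200 / 267.208 = 0.7754.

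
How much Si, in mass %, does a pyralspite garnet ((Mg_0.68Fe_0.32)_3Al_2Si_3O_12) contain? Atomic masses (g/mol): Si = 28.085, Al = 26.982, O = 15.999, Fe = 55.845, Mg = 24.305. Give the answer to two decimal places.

19.44 mass %

M((Mg_0.68Fe_0.32)_3Al_2Si_3O_12) = 433.400 g/mol.
Si contributes 3 × 28.085 = 84.255 g per mole.
84.255/433.400 = 0.1944 → 19.44%.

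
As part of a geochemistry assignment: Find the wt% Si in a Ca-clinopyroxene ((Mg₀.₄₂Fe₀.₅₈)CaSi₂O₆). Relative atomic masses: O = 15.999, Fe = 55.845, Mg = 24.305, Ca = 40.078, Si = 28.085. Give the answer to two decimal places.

Formula mass = 0.42*24.305 + 0.58*55.845 + 1*40.078 + 2*28.085 + 6*15.999 = 234.840 g/mol, of which 56.170 g is Si.
So Si makes up 56.170/234.840 = 0.2392 of the mass, i.e. 23.92%.

23.92 wt%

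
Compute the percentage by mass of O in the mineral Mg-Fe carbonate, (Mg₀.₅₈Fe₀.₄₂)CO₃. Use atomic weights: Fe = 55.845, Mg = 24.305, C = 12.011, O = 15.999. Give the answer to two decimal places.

49.20 wt%

Molar mass of (Mg₀.₅₈Fe₀.₄₂)CO₃: 0.58·24.305 + 0.42·55.845 + 1·12.011 + 3·15.999 = 97.560 g/mol.
Mass of O per formula unit: 3 × 15.999 = 47.997 g.
Weight fraction O = 47.997 / 97.560 = 0.4920.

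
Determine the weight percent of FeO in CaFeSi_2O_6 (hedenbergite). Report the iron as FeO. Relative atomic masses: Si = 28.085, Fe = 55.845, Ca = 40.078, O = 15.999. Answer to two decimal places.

M(CaFeSi_2O_6) = 248.087 g/mol; M(FeO) = 71.844 g/mol.
Moles FeO per formula unit = 1 Fe ÷ 1 = 1.0000.
FeO fraction = (1.0000 × 71.844) / 248.087 = 71.844/248.087 = 0.2896.

28.96 wt%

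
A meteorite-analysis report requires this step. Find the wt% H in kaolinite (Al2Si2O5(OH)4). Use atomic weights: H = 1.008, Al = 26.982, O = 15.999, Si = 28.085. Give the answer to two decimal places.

1.56 weight percent

M(Al2Si2O5(OH)4) = 258.157 g/mol.
H contributes 4 × 1.008 = 4.032 g per mole.
4.032/258.157 = 0.0156 → 1.56%.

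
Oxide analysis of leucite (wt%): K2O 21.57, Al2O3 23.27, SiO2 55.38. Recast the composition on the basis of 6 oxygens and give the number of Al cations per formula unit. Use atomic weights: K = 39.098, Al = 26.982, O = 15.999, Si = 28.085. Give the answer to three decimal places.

0.993 Al apfu

K2O: 21.57/94.195 = 0.22899 mol → 0.45798 mol K, 0.22899 mol O.
Al2O3: 23.27/101.961 = 0.22822 mol → 0.45644 mol Al, 0.68466 mol O.
SiO2: 55.38/60.083 = 0.92172 mol → 0.92172 mol Si, 1.84344 mol O.
Total oxygen = 2.75709 mol. Normalization factor = 6/2.75709 = 2.17621.
Al per 6 O = 0.45644 × 2.17621 = 0.993.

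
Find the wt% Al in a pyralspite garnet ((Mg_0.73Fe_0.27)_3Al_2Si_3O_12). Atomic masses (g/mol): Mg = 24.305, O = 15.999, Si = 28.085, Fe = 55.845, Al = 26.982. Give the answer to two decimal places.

Formula mass = 2.19·24.305 + 0.81·55.845 + 2·26.982 + 3·28.085 + 12·15.999 = 428.669 g/mol, of which 53.964 g is Al.
So Al makes up 53.964/428.669 = 0.1259 of the mass, i.e. 12.59%.

12.59 mass %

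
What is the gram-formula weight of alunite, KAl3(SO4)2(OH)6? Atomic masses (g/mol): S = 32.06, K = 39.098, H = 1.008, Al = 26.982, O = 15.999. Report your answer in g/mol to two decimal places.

414.20 g/mol

The formula mass is the sum 1(39.098) + 3(26.982) + 2(32.06) + 14(15.999) + 6(1.008).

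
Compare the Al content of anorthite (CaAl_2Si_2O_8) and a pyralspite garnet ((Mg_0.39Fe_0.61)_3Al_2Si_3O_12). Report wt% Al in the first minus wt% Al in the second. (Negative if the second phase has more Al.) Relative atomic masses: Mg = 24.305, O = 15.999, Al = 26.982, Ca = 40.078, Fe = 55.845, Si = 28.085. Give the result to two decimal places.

7.69 percentage points

M(CaAl_2Si_2O_8) = 278.204 g/mol, so wt% Al = 53.964/278.204 × 100 = 19.40%.
M((Mg_0.39Fe_0.61)_3Al_2Si_3O_12) = 460.840 g/mol, so wt% Al = 53.964/460.840 × 100 = 11.71%.
19.40 − 11.71 = 7.69 pp.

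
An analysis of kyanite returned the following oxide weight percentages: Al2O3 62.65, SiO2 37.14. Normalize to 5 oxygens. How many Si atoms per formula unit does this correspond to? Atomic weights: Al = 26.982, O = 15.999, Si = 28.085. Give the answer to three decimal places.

1.004 Si apfu

Al2O3 (M=101.961): mol = 0.61445; Al = 1.22890, O = 1.84335.
SiO2 (M=60.083): mol = 0.61814; Si = 0.61814, O = 1.23628.
ΣO = 3.07963; factor = 5/ΣO = 1.62357.
Si apfu = 0.61814 × 1.62357 = 1.004.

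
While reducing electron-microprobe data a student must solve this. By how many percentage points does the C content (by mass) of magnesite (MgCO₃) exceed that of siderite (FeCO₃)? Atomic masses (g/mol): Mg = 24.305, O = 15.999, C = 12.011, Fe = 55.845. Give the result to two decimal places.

C in MgCO₃: molar mass 84.313 g/mol; 1×12.011 = 12.011 g → 14.25 wt%.
C in FeCO₃: molar mass 115.853 g/mol; 1×12.011 = 12.011 g → 10.37 wt%.
Difference = 14.25 − 10.37 = 3.88 percentage points.

3.88 percentage points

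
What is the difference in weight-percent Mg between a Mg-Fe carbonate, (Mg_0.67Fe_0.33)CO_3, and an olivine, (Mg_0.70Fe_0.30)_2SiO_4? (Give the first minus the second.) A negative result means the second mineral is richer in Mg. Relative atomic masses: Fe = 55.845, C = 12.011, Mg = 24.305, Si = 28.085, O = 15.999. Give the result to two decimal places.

-4.13 percentage points

M((Mg_0.67Fe_0.33)CO_3) = 94.721 g/mol, so wt% Mg = 16.284/94.721 × 100 = 17.19%.
M((Mg_0.70Fe_0.30)_2SiO_4) = 159.615 g/mol, so wt% Mg = 34.027/159.615 × 100 = 21.32%.
17.19 − 21.32 = -4.13 pp.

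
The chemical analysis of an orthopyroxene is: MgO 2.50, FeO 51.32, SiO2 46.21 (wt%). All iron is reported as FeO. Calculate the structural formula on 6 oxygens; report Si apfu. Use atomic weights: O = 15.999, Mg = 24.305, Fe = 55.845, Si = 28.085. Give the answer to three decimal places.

1.994 Si apfu

2.50 wt% MgO ÷ 40.304 g/mol = 0.06203 mol, giving 0.06203 Mg and 0.06203 O.
51.32 wt% FeO ÷ 71.844 g/mol = 0.71433 mol, giving 0.71433 Fe and 0.71433 O.
46.21 wt% SiO2 ÷ 60.083 g/mol = 0.76910 mol, giving 0.76910 Si and 1.53820 O.
Oxygen sums to 2.31456; scaling by 6/2.31456 = 2.59229 puts the formula on 6 O.
Si: 0.76910 × 2.59229 = 1.994 atoms per formula unit.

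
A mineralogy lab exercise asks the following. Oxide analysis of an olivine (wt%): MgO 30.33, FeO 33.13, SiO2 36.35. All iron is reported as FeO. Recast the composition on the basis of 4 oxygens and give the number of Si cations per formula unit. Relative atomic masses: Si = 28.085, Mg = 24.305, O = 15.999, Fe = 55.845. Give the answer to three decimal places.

0.998 Si apfu

MgO (M=40.304): mol = 0.75253; Mg = 0.75253, O = 0.75253.
FeO (M=71.844): mol = 0.46114; Fe = 0.46114, O = 0.46114.
SiO2 (M=60.083): mol = 0.60500; Si = 0.60500, O = 1.21000.
ΣO = 2.42367; factor = 4/ΣO = 1.65039.
Si apfu = 0.60500 × 1.65039 = 0.998.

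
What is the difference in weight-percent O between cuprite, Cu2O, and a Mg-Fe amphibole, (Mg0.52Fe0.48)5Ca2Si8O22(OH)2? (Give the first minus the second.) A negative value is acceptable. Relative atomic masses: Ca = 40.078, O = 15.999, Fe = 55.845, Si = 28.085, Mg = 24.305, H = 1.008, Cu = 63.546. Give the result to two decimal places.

-32.06 percentage points

O in Cu2O: molar mass 143.091 g/mol; 1×15.999 = 15.999 g → 11.18 wt%.
O in (Mg0.52Fe0.48)5Ca2Si8O22(OH)2: molar mass 888.049 g/mol; 24×15.999 = 383.976 g → 43.24 wt%.
Difference = 11.18 − 43.24 = -32.06 percentage points.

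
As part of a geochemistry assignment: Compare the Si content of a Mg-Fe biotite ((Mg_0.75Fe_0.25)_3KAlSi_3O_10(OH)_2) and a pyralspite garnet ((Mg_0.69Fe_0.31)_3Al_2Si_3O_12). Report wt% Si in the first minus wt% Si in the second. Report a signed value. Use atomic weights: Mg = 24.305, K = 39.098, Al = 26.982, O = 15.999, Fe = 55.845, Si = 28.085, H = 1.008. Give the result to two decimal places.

M((Mg_0.75Fe_0.25)_3KAlSi_3O_10(OH)_2) = 440.909 g/mol, so wt% Si = 84.255/440.909 × 100 = 19.11%.
M((Mg_0.69Fe_0.31)_3Al_2Si_3O_12) = 432.454 g/mol, so wt% Si = 84.255/432.454 × 100 = 19.48%.
19.11 − 19.48 = -0.37 pp.

-0.37 percentage points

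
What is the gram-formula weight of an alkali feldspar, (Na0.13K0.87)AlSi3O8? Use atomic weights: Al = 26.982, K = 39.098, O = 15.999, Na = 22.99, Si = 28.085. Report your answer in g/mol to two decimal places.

276.23 g/mol

Na: 0.13 × 22.99 = 2.9887
K: 0.87 × 39.098 = 34.0153
Al: 1 × 26.982 = 26.9820
Si: 3 × 28.085 = 84.2550
O: 8 × 15.999 = 127.9920
Summing the contributions gives the formula mass.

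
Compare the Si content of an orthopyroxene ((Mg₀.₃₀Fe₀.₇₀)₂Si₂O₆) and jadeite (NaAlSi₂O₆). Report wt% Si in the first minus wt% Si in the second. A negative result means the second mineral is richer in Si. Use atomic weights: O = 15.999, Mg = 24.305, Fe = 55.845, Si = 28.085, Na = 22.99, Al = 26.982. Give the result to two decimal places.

Si in (Mg₀.₃₀Fe₀.₇₀)₂Si₂O₆: molar mass 244.930 g/mol; 2×28.085 = 56.170 g → 22.93 wt%.
Si in NaAlSi₂O₆: molar mass 202.136 g/mol; 2×28.085 = 56.170 g → 27.79 wt%.
Difference = 22.93 − 27.79 = -4.86 percentage points.

-4.86 percentage points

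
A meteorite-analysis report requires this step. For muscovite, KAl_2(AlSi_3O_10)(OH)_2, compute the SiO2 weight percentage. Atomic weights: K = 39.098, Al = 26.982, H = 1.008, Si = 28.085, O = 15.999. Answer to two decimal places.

45.25 wt%

M(KAl_2(AlSi_3O_10)(OH)_2) = 398.303 g/mol; M(SiO2) = 60.083 g/mol.
Moles SiO2 per formula unit = 3 Si ÷ 1 = 3.0000.
SiO2 fraction = (3.0000 × 60.083) / 398.303 = 180.249/398.303 = 0.4525.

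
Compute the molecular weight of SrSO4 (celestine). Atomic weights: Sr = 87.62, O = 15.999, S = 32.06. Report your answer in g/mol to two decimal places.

183.68 g/mol

The formula mass is the sum 1·87.62 + 1·32.06 + 4·15.999.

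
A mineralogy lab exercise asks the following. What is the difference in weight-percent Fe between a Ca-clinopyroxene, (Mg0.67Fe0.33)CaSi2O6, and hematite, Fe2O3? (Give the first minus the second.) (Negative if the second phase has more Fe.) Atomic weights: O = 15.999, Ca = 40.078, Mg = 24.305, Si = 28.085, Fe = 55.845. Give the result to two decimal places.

M((Mg0.67Fe0.33)CaSi2O6) = 226.955 g/mol, so wt% Fe = 18.429/226.955 × 100 = 8.12%.
M(Fe2O3) = 159.687 g/mol, so wt% Fe = 111.690/159.687 × 100 = 69.94%.
8.12 − 69.94 = -61.82 pp.

-61.82 percentage points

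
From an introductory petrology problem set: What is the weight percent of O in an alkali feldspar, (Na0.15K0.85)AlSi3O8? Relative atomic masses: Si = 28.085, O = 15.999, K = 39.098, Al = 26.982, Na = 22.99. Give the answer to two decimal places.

Molar mass of (Na0.15K0.85)AlSi3O8: 0.15×22.99 + 0.85×39.098 + 1×26.982 + 3×28.085 + 8×15.999 = 275.911 g/mol.
Mass of O per formula unit: 8 × 15.999 = 127.992 g.
Weight fraction O = 127.992 / 275.911 = 0.4639.

46.39 wt%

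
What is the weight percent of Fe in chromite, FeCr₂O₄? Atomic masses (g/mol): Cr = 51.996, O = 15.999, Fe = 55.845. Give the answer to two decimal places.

M(FeCr₂O₄) = 223.833 g/mol.
Fe contributes 1 × 55.845 = 55.845 g per mole.
55.845/223.833 = 0.2495 → 24.95%.

24.95 wt%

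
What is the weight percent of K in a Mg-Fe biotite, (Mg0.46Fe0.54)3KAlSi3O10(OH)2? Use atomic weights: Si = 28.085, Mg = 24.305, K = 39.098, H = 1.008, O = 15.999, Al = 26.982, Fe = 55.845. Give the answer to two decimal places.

8.35 wt%

Molar mass of (Mg0.46Fe0.54)3KAlSi3O10(OH)2: 1.38*24.305 + 1.62*55.845 + 1*39.098 + 1*26.982 + 3*28.085 + 12*15.999 + 2*1.008 = 468.349 g/mol.
Mass of K per formula unit: 1 × 39.098 = 39.098 g.
Weight fraction K = 39.098 / 468.349 = 0.0835.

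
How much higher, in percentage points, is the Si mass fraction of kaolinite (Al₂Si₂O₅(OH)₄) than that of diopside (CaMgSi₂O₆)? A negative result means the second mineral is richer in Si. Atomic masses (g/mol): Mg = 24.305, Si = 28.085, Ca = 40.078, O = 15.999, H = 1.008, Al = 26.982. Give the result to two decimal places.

First mineral: 56.170 g Si in 258.157 g formula = 21.76 wt% Si.
Second mineral: 56.170 g Si in 216.547 g formula = 25.94 wt% Si.
21.76% − 25.94% gives a difference of -4.18 percentage points.

-4.18 percentage points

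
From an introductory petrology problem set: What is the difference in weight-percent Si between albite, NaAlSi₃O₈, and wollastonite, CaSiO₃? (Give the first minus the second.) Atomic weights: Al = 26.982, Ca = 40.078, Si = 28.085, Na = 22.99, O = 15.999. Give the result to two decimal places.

7.95 percentage points

First mineral: 84.255 g Si in 262.219 g formula = 32.13 wt% Si.
Second mineral: 28.085 g Si in 116.160 g formula = 24.18 wt% Si.
32.13% − 24.18% gives a difference of 7.95 percentage points.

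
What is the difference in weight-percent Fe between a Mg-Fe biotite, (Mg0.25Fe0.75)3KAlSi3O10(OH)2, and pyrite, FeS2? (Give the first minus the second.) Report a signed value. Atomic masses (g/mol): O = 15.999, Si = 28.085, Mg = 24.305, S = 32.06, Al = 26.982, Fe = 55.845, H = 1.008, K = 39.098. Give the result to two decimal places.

First mineral: 125.651 g Fe in 488.219 g formula = 25.74 wt% Fe.
Second mineral: 55.845 g Fe in 119.965 g formula = 46.55 wt% Fe.
25.74% − 46.55% gives a difference of -20.81 percentage points.

-20.81 percentage points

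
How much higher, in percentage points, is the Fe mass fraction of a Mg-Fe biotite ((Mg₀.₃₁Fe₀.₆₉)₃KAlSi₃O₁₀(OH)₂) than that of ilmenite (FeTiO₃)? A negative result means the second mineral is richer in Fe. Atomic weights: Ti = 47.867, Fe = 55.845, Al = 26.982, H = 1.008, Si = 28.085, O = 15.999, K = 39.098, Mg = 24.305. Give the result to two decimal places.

First mineral: 115.599 g Fe in 482.542 g formula = 23.96 wt% Fe.
Second mineral: 55.845 g Fe in 151.709 g formula = 36.81 wt% Fe.
23.96% − 36.81% gives a difference of -12.85 percentage points.

-12.85 percentage points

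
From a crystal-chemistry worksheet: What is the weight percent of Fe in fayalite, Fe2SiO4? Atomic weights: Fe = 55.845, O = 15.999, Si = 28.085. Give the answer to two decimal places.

Molar mass of Fe2SiO4: 2·55.845 + 1·28.085 + 4·15.999 = 203.771 g/mol.
Mass of Fe per formula unit: 2 × 55.845 = 111.690 g.
Weight fraction Fe = 111.690 / 203.771 = 0.5481.

54.81 wt%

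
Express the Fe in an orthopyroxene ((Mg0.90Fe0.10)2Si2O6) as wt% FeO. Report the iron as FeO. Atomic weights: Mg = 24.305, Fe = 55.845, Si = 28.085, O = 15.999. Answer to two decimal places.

Molar mass of (Mg0.90Fe0.10)2Si2O6 = 1.80*24.305 + 0.20*55.845 + 2*28.085 + 6*15.999 = 207.082 g/mol.
Each formula unit contains 0.20 Fe, equivalent to 0.20/1 = 0.2000 mol FeO.
M(FeO) = 1×55.845 + 1×15.999 = 71.844 g/mol.
Mass of FeO per formula unit = 0.2000 × 71.844 = 14.369 g.
FeO wt% = 14.369 / 207.082 × 100 = 6.94%.

6.94 wt%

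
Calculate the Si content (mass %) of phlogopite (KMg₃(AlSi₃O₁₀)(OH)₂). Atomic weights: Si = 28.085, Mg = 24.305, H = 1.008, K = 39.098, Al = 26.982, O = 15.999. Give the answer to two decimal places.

20.19 mass %

Formula mass = 1×39.098 + 3×24.305 + 1×26.982 + 3×28.085 + 12×15.999 + 2×1.008 = 417.254 g/mol, of which 84.255 g is Si.
So Si makes up 84.255/417.254 = 0.2019 of the mass, i.e. 20.19%.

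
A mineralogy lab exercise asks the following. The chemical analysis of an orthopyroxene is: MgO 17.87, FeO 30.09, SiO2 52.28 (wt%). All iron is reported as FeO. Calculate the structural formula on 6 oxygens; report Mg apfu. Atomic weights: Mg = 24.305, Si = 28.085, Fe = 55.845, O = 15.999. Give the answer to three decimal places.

1.022 Mg apfu

MgO: 17.87/40.304 = 0.44338 mol → 0.44338 mol Mg, 0.44338 mol O.
FeO: 30.09/71.844 = 0.41882 mol → 0.41882 mol Fe, 0.41882 mol O.
SiO2: 52.28/60.083 = 0.87013 mol → 0.87013 mol Si, 1.74026 mol O.
Total oxygen = 2.60246 mol. Normalization factor = 6/2.60246 = 2.30551.
Mg per 6 O = 0.44338 × 2.30551 = 1.022.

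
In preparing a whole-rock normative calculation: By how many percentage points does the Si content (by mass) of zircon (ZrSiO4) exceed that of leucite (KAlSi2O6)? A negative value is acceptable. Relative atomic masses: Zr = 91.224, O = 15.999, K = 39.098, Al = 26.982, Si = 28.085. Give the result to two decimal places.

-10.42 percentage points

First mineral: 28.085 g Si in 183.305 g formula = 15.32 wt% Si.
Second mineral: 56.170 g Si in 218.244 g formula = 25.74 wt% Si.
15.32% − 25.74% gives a difference of -10.42 percentage points.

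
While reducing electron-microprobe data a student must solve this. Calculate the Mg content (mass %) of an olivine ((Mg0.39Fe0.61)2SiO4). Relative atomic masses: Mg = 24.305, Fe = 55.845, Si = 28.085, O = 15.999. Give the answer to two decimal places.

10.58 mass %

Formula mass = 0.78*24.305 + 1.22*55.845 + 1*28.085 + 4*15.999 = 179.170 g/mol, of which 18.958 g is Mg.
So Mg makes up 18.958/179.170 = 0.1058 of the mass, i.e. 10.58%.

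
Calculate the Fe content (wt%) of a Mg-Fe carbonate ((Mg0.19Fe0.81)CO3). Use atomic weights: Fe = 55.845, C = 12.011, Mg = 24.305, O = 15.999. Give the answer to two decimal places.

M((Mg0.19Fe0.81)CO3) = 109.860 g/mol.
Fe contributes 0.81 × 55.845 = 45.234 g per mole.
45.234/109.860 = 0.4117 → 41.17%.

41.17 wt%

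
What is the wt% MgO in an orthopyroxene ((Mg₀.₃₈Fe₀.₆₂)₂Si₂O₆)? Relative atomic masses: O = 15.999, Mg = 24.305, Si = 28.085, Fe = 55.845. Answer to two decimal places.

12.77 wt%

M((Mg₀.₃₈Fe₀.₆₂)₂Si₂O₆) = 239.884 g/mol; M(MgO) = 40.304 g/mol.
Moles MgO per formula unit = 0.76 Mg ÷ 1 = 0.7600.
MgO fraction = (0.7600 × 40.304) / 239.884 = 30.631/239.884 = 0.1277.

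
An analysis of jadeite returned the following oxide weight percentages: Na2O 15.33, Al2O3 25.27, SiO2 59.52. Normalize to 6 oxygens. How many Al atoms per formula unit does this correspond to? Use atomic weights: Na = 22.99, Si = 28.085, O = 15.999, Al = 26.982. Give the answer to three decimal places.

1.001 Al apfu

Na2O (M=61.979): mol = 0.24734; Na = 0.49468, O = 0.24734.
Al2O3 (M=101.961): mol = 0.24784; Al = 0.49568, O = 0.74352.
SiO2 (M=60.083): mol = 0.99063; Si = 0.99063, O = 1.98126.
ΣO = 2.97212; factor = 6/ΣO = 2.01876.
Al apfu = 0.49568 × 2.01876 = 1.001.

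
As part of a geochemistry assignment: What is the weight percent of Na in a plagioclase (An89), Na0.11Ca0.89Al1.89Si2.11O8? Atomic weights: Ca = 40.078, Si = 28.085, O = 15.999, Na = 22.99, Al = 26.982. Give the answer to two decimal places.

0.91 mass %

Formula mass = 0.11·22.99 + 0.89·40.078 + 1.89·26.982 + 2.11·28.085 + 8·15.999 = 276.446 g/mol, of which 2.529 g is Na.
So Na makes up 2.529/276.446 = 0.0091 of the mass, i.e. 0.91%.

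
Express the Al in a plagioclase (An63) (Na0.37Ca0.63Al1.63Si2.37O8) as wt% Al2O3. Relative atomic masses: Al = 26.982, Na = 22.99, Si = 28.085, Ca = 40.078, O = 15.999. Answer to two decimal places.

Molar mass of Na0.37Ca0.63Al1.63Si2.37O8 = 0.37×22.99 + 0.63×40.078 + 1.63×26.982 + 2.37×28.085 + 8×15.999 = 272.290 g/mol.
Each formula unit contains 1.63 Al, equivalent to 1.63/2 = 0.8150 mol Al2O3.
M(Al2O3) = 2×26.982 + 3×15.999 = 101.961 g/mol.
Mass of Al2O3 per formula unit = 0.8150 × 101.961 = 83.098 g.
Al2O3 wt% = 83.098 / 272.290 × 100 = 30.52%.

30.52 wt%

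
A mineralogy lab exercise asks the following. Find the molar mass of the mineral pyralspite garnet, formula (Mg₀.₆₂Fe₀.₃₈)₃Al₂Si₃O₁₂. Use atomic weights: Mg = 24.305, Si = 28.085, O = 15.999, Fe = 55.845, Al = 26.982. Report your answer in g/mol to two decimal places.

Mg: 1.86 × 24.305 = 45.2073
Fe: 1.14 × 55.845 = 63.6633
Al: 2 × 26.982 = 53.9640
Si: 3 × 28.085 = 84.2550
O: 12 × 15.999 = 191.9880
Summing the contributions gives the formula mass.

439.08 g/mol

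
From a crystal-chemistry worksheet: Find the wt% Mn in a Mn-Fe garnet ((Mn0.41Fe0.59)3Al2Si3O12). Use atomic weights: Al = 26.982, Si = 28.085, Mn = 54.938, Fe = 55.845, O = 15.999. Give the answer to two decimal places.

M((Mn0.41Fe0.59)3Al2Si3O12) = 496.626 g/mol.
Mn contributes 1.23 × 54.938 = 67.574 g per mole.
67.574/496.626 = 0.1361 → 13.61%.

13.61 weight percent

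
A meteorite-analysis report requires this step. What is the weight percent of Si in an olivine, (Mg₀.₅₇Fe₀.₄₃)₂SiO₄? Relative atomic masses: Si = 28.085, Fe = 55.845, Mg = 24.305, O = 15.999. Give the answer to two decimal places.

16.74 wt%

Formula mass = 1.14*24.305 + 0.86*55.845 + 1*28.085 + 4*15.999 = 167.815 g/mol, of which 28.085 g is Si.
So Si makes up 28.085/167.815 = 0.1674 of the mass, i.e. 16.74%.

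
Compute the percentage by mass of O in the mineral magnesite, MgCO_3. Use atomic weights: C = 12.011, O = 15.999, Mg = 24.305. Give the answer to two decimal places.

Molar mass of MgCO_3: 1·24.305 + 1·12.011 + 3·15.999 = 84.313 g/mol.
Mass of O per formula unit: 3 × 15.999 = 47.997 g.
Weight fraction O = 47.997 / 84.313 = 0.5693.

56.93 mass %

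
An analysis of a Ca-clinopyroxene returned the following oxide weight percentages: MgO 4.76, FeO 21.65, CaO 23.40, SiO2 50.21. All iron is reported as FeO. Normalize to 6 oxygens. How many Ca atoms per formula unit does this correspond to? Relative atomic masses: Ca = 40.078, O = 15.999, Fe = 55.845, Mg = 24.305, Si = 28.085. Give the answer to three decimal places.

MgO: 4.76/40.304 = 0.11810 mol → 0.11810 mol Mg, 0.11810 mol O.
FeO: 21.65/71.844 = 0.30135 mol → 0.30135 mol Fe, 0.30135 mol O.
CaO: 23.40/56.077 = 0.41728 mol → 0.41728 mol Ca, 0.41728 mol O.
SiO2: 50.21/60.083 = 0.83568 mol → 0.83568 mol Si, 1.67136 mol O.
Total oxygen = 2.50809 mol. Normalization factor = 6/2.50809 = 2.39226.
Ca per 6 O = 0.41728 × 2.39226 = 0.998.

0.998 Ca apfu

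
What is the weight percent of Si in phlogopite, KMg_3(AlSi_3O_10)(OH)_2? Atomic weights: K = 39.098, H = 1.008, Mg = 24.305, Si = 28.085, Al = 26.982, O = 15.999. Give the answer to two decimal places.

20.19 wt%

Formula mass = 1·39.098 + 3·24.305 + 1·26.982 + 3·28.085 + 12·15.999 + 2·1.008 = 417.254 g/mol, of which 84.255 g is Si.
So Si makes up 84.255/417.254 = 0.2019 of the mass, i.e. 20.19%.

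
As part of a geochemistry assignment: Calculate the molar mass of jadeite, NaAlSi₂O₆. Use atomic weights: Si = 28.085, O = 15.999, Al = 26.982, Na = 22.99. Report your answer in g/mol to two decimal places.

202.14 g/mol

Na: 1 × 22.99 = 22.9900
Al: 1 × 26.982 = 26.9820
Si: 2 × 28.085 = 56.1700
O: 6 × 15.999 = 95.9940
Summing the contributions gives the formula mass.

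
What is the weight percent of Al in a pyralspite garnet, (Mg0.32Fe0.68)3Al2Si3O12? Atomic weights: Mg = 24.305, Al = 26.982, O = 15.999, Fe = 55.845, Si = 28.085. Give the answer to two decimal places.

M((Mg0.32Fe0.68)3Al2Si3O12) = 467.464 g/mol.
Al contributes 2 × 26.982 = 53.964 g per mole.
53.964/467.464 = 0.1154 → 11.54%.

11.54 weight percent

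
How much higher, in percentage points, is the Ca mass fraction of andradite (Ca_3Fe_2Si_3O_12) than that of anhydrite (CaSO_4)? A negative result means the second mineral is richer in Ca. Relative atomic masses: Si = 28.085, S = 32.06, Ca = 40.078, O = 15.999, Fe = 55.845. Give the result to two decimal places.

Ca in Ca_3Fe_2Si_3O_12: molar mass 508.167 g/mol; 3×40.078 = 120.234 g → 23.66 wt%.
Ca in CaSO_4: molar mass 136.134 g/mol; 1×40.078 = 40.078 g → 29.44 wt%.
Difference = 23.66 − 29.44 = -5.78 percentage points.

-5.78 percentage points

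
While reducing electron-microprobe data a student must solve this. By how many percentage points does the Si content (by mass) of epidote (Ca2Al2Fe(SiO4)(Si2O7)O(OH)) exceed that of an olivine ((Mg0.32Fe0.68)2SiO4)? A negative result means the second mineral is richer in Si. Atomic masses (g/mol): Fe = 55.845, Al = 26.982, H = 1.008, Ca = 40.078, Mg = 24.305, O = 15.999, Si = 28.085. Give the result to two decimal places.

M(Ca2Al2Fe(SiO4)(Si2O7)O(OH)) = 483.215 g/mol, so wt% Si = 84.255/483.215 × 100 = 17.44%.
M((Mg0.32Fe0.68)2SiO4) = 183.585 g/mol, so wt% Si = 28.085/183.585 × 100 = 15.30%.
17.44 − 15.30 = 2.14 pp.

2.14 percentage points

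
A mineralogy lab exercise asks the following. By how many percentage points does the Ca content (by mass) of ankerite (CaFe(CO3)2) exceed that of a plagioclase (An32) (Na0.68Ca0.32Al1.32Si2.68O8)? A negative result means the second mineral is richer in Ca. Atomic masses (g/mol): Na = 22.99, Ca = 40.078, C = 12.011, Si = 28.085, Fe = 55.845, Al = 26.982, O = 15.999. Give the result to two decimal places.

13.76 percentage points

First mineral: 40.078 g Ca in 215.939 g formula = 18.56 wt% Ca.
Second mineral: 12.825 g Ca in 267.334 g formula = 4.80 wt% Ca.
18.56% − 4.80% gives a difference of 13.76 percentage points.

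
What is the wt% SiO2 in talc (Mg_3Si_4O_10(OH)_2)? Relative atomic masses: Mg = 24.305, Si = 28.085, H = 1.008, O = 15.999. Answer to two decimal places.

63.37 wt%

M(Mg_3Si_4O_10(OH)_2) = 379.259 g/mol; M(SiO2) = 60.083 g/mol.
Moles SiO2 per formula unit = 4 Si ÷ 1 = 4.0000.
SiO2 fraction = (4.0000 × 60.083) / 379.259 = 240.332/379.259 = 0.6337.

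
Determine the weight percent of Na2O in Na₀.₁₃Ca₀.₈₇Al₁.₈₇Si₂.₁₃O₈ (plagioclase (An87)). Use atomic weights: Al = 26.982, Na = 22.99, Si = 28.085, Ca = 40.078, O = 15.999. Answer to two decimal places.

1.46 wt%

Molar mass of Na₀.₁₃Ca₀.₈₇Al₁.₈₇Si₂.₁₃O₈ = 0.13·22.99 + 0.87·40.078 + 1.87·26.982 + 2.13·28.085 + 8·15.999 = 276.126 g/mol.
Each formula unit contains 0.13 Na, equivalent to 0.13/2 = 0.0650 mol Na2O.
M(Na2O) = 2×22.99 + 1×15.999 = 61.979 g/mol.
Mass of Na2O per formula unit = 0.0650 × 61.979 = 4.029 g.
Na2O wt% = 4.029 / 276.126 × 100 = 1.46%.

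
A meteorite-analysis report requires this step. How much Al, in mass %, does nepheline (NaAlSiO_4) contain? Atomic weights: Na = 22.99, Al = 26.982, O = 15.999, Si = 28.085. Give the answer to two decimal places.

Molar mass of NaAlSiO_4: 1·22.99 + 1·26.982 + 1·28.085 + 4·15.999 = 142.053 g/mol.
Mass of Al per formula unit: 1 × 26.982 = 26.982 g.
Weight fraction Al = 26.982 / 142.053 = 0.1899.

18.99 mass %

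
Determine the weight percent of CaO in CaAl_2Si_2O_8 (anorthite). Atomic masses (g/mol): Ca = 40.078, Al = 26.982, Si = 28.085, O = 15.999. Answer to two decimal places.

20.16 wt%

Molar mass of CaAl_2Si_2O_8 = 1×40.078 + 2×26.982 + 2×28.085 + 8×15.999 = 278.204 g/mol.
Each formula unit contains 1 Ca, equivalent to 1/1 = 1.0000 mol CaO.
M(CaO) = 1×40.078 + 1×15.999 = 56.077 g/mol.
Mass of CaO per formula unit = 1.0000 × 56.077 = 56.077 g.
CaO wt% = 56.077 / 278.204 × 100 = 20.16%.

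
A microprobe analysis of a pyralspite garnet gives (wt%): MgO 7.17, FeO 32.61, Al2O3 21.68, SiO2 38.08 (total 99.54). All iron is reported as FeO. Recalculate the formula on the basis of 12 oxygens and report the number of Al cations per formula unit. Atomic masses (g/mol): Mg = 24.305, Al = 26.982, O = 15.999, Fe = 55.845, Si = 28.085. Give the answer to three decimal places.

2.011 Al apfu

MgO: 7.17/40.304 = 0.17790 mol → 0.17790 mol Mg, 0.17790 mol O.
FeO: 32.61/71.844 = 0.45390 mol → 0.45390 mol Fe, 0.45390 mol O.
Al2O3: 21.68/101.961 = 0.21263 mol → 0.42526 mol Al, 0.63789 mol O.
SiO2: 38.08/60.083 = 0.63379 mol → 0.63379 mol Si, 1.26758 mol O.
Total oxygen = 2.53727 mol. Normalization factor = 12/2.53727 = 4.72949.
Al per 12 O = 0.42526 × 4.72949 = 2.011.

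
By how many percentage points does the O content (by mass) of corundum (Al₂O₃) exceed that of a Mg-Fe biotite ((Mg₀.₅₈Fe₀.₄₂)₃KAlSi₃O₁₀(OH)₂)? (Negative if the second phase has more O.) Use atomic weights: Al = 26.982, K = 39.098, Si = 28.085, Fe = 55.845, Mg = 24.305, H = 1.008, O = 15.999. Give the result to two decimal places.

5.06 percentage points

O in Al₂O₃: molar mass 101.961 g/mol; 3×15.999 = 47.997 g → 47.07 wt%.
O in (Mg₀.₅₈Fe₀.₄₂)₃KAlSi₃O₁₀(OH)₂: molar mass 456.994 g/mol; 12×15.999 = 191.988 g → 42.01 wt%.
Difference = 47.07 − 42.01 = 5.06 percentage points.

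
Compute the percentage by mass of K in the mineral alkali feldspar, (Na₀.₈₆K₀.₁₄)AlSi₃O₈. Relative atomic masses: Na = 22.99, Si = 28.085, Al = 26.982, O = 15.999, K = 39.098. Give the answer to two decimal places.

Formula mass = 0.86×22.99 + 0.14×39.098 + 1×26.982 + 3×28.085 + 8×15.999 = 264.474 g/mol, of which 5.474 g is K.
So K makes up 5.474/264.474 = 0.0207 of the mass, i.e. 2.07%.

2.07 wt%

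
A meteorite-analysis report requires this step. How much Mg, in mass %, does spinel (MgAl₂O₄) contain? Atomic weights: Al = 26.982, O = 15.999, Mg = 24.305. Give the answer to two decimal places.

Molar mass of MgAl₂O₄: 1*24.305 + 2*26.982 + 4*15.999 = 142.265 g/mol.
Mass of Mg per formula unit: 1 × 24.305 = 24.305 g.
Weight fraction Mg = 24.305 / 142.265 = 0.1708.

17.08 mass %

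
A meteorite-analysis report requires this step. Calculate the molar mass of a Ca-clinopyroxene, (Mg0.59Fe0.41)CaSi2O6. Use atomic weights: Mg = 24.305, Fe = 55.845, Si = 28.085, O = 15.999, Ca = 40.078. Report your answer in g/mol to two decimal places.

M = 0.59*24.305 + 0.41*55.845 + 1*40.078 + 2*28.085 + 6*15.999

229.48 g/mol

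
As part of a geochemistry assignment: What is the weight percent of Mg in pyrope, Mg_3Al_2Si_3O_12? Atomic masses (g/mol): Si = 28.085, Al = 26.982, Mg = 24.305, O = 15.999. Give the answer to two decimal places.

Molar mass of Mg_3Al_2Si_3O_12: 3×24.305 + 2×26.982 + 3×28.085 + 12×15.999 = 403.122 g/mol.
Mass of Mg per formula unit: 3 × 24.305 = 72.915 g.
Weight fraction Mg = 72.915 / 403.122 = 0.1809.

18.09 wt%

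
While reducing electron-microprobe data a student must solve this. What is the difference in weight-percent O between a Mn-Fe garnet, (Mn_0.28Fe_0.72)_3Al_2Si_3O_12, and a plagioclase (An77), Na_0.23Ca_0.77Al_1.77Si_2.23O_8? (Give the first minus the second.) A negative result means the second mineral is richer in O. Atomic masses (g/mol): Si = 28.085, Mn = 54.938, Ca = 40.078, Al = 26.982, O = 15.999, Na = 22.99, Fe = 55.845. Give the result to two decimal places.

-7.99 percentage points

M((Mn_0.28Fe_0.72)_3Al_2Si_3O_12) = 496.980 g/mol, so wt% O = 191.988/496.980 × 100 = 38.63%.
M(Na_0.23Ca_0.77Al_1.77Si_2.23O_8) = 274.527 g/mol, so wt% O = 127.992/274.527 × 100 = 46.62%.
38.63 − 46.62 = -7.99 pp.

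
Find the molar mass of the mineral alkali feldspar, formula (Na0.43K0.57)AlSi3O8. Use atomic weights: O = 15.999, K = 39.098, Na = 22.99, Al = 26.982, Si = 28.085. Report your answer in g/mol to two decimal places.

Na: 0.43 × 22.99 = 9.8857
K: 0.57 × 39.098 = 22.2859
Al: 1 × 26.982 = 26.9820
Si: 3 × 28.085 = 84.2550
O: 8 × 15.999 = 127.9920
Summing the contributions gives the formula mass.

271.40 g/mol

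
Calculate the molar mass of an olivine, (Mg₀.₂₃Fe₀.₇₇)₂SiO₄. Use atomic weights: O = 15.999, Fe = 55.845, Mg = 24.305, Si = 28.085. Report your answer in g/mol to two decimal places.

The formula mass is the sum 0.46×24.305 + 1.54×55.845 + 1×28.085 + 4×15.999.

189.26 g/mol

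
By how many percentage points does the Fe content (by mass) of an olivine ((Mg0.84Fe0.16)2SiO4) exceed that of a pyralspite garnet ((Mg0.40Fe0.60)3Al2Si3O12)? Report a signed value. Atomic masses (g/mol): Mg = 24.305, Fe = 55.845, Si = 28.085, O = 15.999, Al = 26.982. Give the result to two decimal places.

M((Mg0.84Fe0.16)2SiO4) = 150.784 g/mol, so wt% Fe = 17.870/150.784 × 100 = 11.85%.
M((Mg0.40Fe0.60)3Al2Si3O12) = 459.894 g/mol, so wt% Fe = 100.521/459.894 × 100 = 21.86%.
11.85 − 21.86 = -10.01 pp.

-10.01 percentage points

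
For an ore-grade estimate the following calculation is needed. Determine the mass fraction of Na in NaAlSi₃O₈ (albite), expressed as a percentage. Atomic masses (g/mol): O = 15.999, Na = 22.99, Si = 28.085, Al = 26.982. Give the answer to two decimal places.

M(NaAlSi₃O₈) = 262.219 g/mol.
Na contributes 1 × 22.99 = 22.990 g per mole.
22.990/262.219 = 0.0877 → 8.77%.

8.77 wt%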